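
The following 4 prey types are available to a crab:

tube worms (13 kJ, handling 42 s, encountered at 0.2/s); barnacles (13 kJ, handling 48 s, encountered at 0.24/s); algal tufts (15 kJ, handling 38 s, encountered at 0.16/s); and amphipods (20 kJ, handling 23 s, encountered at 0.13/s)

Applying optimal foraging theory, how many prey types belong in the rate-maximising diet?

Rank by E/h (kJ/s): amphipods 0.87, algal tufts 0.395, tube worms 0.31, barnacles 0.271. Include each in turn until the next type's E/h falls below the running intake rate.
Rate on top 1: 0.6516. algal tufts: 0.395 < 0.6516 → exclude; stop.
Optimal diet: amphipods — 1 of 4 types.

1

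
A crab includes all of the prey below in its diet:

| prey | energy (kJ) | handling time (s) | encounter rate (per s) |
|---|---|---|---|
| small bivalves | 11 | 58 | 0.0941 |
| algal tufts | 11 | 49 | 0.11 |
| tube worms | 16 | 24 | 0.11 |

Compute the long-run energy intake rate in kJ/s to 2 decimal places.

R = Σλ_iE_i / (1 + Σλ_ih_i)
Numerator: 0.0941×11 + 0.11×11 + 0.11×16 = 4.005
Denominator: 1 + 0.0941×58 + 0.11×49 + 0.11×24 = 14.49
R = 4.005/14.49 = 0.2764 kJ/s

0.28 kJ/s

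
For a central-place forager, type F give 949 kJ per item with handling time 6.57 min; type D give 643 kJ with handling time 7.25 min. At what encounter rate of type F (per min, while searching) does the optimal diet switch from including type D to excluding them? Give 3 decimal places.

The zero-one rule: include type D iff E₂/h₂ > λE₁/(1+λh₁). Equality gives the switch point.
λE₁h₂ = E₂ + λE₂h₁ ⇒ λ = E₂/(E₁h₂ − E₂h₁) = 643/(6880 − 4225) = 0.2421 per min.

0.242 per min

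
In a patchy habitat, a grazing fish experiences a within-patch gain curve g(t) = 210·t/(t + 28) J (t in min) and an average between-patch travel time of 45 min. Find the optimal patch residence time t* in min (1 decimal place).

35.5 min

Maximise g(t)/(T+t): set derivative to zero → g'(t)(T+t) = g(t).
g'(t) = 210·28/(t + 28)². Setting 210·28/(t+28)² = 210t/[(t+28)(45+t)] gives 28(45+t) = t(t+28), so t² = 28×45 = 1260.
t* = √1260 = 35.5 min.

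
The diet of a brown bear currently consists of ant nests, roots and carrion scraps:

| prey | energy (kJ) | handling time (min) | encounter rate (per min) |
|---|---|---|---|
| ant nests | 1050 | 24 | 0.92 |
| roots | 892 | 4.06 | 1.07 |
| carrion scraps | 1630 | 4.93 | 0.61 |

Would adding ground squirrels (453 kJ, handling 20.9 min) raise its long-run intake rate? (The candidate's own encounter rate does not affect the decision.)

On ant nests, roots and carrion scraps alone, R = ΣλE/(1+Σλh) = 2915/30.43 = 95.78 kJ/min.
ground squirrels: E/h = 453/20.9 = 21.67 kJ/min.
Since 21.67 < R, time spent handling ground squirrels is better spent searching.

No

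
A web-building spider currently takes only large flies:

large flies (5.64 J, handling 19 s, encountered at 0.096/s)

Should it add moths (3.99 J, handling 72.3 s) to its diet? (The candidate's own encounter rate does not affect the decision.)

On large flies alone, R = ΣλE/(1+Σλh) = 0.5414/2.824 = 0.1917 J/s.
moths: E/h = 3.99/72.3 = 0.05519 J/s.
Since 0.05519 < R, time spent handling moths is better spent searching.

No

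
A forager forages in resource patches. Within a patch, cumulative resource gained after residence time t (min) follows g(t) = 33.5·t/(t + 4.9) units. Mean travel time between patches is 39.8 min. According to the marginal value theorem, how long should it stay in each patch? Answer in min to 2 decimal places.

13.96 min

Optimal t* satisfies g'(t*) = g(t*)/(T + t*).
g'(t) = 33.5·4.9/(t + 4.9)². Setting 33.5·4.9/(t+4.9)² = 33.5t/[(t+4.9)(39.8+t)] gives 4.9(39.8+t) = t(t+4.9), so t² = 4.9×39.8 = 195.
t* = √195 = 13.96 min.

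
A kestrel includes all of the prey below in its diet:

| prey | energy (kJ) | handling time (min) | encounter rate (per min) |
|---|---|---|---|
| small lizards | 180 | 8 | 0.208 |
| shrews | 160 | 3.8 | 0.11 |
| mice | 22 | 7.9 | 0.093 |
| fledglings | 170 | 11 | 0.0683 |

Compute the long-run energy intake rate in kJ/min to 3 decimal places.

R = (0.208×180 + 0.11×160 + 0.093×22 + 0.0683×170) / (1 + 0.208×8 + 0.11×3.8 + 0.093×7.9 + 0.0683×11) = 68.7/4.568 = 15.04 kJ/min.

15.039 kJ/min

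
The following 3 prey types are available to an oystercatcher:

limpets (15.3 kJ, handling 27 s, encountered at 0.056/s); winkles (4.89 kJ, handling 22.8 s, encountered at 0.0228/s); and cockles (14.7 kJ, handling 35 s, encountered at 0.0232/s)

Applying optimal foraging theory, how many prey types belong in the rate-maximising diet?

Profitabilities (E/h, kJ/s): limpets 0.567, cockles 0.42, winkles 0.214. Add prey in this order while the next type's profitability exceeds the intake rate on those already taken.
Rate on top 1: 0.3411. cockles: 0.42 > 0.3411 → include.
Rate on top 2: 0.3604. winkles: 0.214 < 0.3604 → exclude; stop.
Optimal diet: limpets, cockles — 2 of 3 types.

2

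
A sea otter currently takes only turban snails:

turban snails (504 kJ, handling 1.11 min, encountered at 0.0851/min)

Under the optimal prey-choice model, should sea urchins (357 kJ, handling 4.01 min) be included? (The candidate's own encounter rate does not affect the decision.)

Current rate: (0.0851×504)/(1 + 0.0851×1.11) = 39.19 kJ/min.
sea urchins: E/h = 357/4.01 = 89.03 kJ/min.
89.03 > 39.19, so adding sea urchins raises the average — include it.

Yes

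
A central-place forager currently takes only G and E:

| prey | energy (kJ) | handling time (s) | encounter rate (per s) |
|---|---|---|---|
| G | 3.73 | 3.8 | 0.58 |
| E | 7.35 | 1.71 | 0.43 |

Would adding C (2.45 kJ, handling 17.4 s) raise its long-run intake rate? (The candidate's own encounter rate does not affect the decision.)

No

On G and E alone, R = ΣλE/(1+Σλh) = 5.324/3.939 = 1.351 kJ/s.
C: E/h = 2.45/17.4 = 0.1408 kJ/s.
Since 0.1408 < R, time spent handling C is better spent searching.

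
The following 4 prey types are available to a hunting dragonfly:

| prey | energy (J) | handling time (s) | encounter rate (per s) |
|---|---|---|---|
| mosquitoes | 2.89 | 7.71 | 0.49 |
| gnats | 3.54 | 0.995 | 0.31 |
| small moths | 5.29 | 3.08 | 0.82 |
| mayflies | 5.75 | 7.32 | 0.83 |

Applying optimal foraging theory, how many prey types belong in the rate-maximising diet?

E/h in descending order: gnats 3.56, small moths 1.72, mayflies 0.786, mosquitoes 0.375 J/s. The optimal diet is the largest prefix of this list for which every included type satisfies E_i/h_i > R on the types above it.
Rate on top 1: 0.8387. small moths: 1.72 > 0.8387 → include.
Rate on top 2: 1.418. mayflies: 0.786 < 1.418 → exclude; stop.
Optimal diet: gnats, small moths — 2 of 4 types.

2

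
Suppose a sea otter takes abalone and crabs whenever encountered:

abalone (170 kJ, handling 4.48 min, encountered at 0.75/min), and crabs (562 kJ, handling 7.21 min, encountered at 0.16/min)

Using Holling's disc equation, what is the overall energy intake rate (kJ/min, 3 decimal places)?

R = Σλ_iE_i / (1 + Σλ_ih_i)
Numerator: 0.75×170 + 0.16×562 = 217.4
Denominator: 1 + 0.75×4.48 + 0.16×7.21 = 5.514
R = 217.4/5.514 = 39.43 kJ/min

39.433 kJ/min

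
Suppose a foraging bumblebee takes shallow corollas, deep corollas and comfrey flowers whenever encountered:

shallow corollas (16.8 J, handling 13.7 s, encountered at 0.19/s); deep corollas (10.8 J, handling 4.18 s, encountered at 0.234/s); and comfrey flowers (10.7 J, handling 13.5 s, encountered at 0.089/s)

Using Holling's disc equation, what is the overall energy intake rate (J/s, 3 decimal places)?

R = Σλ_iE_i / (1 + Σλ_ih_i)
Numerator: 0.19×16.8 + 0.234×10.8 + 0.089×10.7 = 6.671
Denominator: 1 + 0.19×13.7 + 0.234×4.18 + 0.089×13.5 = 5.783
R = 6.671/5.783 = 1.154 J/s

1.154 J/s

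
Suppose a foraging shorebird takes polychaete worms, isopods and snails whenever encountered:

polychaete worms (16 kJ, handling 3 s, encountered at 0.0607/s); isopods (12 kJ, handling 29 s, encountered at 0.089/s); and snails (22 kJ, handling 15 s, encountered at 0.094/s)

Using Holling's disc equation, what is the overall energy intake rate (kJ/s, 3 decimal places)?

0.794 kJ/s

R = Σλ_iE_i / (1 + Σλ_ih_i)
Numerator: 0.0607×16 + 0.089×12 + 0.094×22 = 4.107
Denominator: 1 + 0.0607×3 + 0.089×29 + 0.094×15 = 5.173
R = 4.107/5.173 = 0.794 kJ/s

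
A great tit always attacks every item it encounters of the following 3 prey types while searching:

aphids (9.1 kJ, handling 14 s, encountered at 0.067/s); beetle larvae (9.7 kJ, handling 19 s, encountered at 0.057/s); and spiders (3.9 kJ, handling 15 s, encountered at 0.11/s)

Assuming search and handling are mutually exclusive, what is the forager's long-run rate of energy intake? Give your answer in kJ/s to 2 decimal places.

0.34 kJ/s

R = Σλ_iE_i / (1 + Σλ_ih_i)
Numerator: 0.067×9.1 + 0.057×9.7 + 0.11×3.9 = 1.592
Denominator: 1 + 0.067×14 + 0.057×19 + 0.11×15 = 4.671
R = 1.592/4.671 = 0.3407 kJ/s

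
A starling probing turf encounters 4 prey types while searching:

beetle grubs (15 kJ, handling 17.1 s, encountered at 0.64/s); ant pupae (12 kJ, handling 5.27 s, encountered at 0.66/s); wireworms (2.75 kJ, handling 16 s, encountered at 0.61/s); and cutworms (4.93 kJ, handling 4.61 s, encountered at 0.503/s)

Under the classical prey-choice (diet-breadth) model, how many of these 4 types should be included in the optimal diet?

Rank by E/h (kJ/s): ant pupae 2.28, cutworms 1.07, beetle grubs 0.877, wireworms 0.172. Include each in turn until the next type's E/h falls below the running intake rate.
Rate on top 1: 1.769. cutworms: 1.07 < 1.769 → exclude; stop.
Optimal diet: ant pupae — 1 of 4 types.

1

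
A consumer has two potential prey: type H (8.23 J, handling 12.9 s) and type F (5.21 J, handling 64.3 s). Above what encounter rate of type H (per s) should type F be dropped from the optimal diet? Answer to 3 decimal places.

At the threshold, the rate on type H alone equals the profitability of type F: λ·8.23/(1 + λ·12.9) = 5.21/64.3 = 0.08103.
Rearranging, λ(8.23 − 0.08103×12.9) = 0.08103, so λ = 0.08103/7.185 = 0.01128 per s.

0.011 per s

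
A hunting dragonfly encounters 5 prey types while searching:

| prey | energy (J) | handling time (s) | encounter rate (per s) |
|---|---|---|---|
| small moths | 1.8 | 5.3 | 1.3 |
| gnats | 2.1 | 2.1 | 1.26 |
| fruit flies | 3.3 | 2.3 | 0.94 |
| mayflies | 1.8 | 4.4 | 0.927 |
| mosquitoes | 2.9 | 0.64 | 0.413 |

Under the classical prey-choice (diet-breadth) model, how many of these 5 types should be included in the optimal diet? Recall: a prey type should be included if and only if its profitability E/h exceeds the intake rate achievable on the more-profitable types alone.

E/h in descending order: mosquitoes 4.53, fruit flies 1.43, gnats 1, mayflies 0.409, small moths 0.34 J/s. The optimal diet is the largest prefix of this list for which every included type satisfies E_i/h_i > R on the types above it.
Rate on top 1: 0.9473. fruit flies: 1.43 > 0.9473 → include.
Rate on top 2: 1.255. gnats: 1 < 1.255 → exclude; stop.
Optimal diet: mosquitoes, fruit flies — 2 of 5 types.

2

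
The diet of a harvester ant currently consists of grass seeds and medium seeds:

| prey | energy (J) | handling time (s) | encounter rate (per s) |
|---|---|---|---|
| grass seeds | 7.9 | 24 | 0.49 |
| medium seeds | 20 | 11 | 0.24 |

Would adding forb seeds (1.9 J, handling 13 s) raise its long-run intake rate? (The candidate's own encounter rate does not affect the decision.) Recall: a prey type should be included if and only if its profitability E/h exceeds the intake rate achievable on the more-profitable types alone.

On grass seeds and medium seeds alone, R = ΣλE/(1+Σλh) = 8.671/15.4 = 0.5631 J/s.
Profitability of forb seeds: 1.9/13 = 0.1462 J/s.
0.1462 < 0.5631, so adding forb seeds would lower the average — exclude it.

No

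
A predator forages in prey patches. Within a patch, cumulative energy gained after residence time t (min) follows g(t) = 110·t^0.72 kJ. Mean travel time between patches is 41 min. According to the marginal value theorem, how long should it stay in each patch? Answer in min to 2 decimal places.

105.43 min

By the marginal value theorem, leave when the instantaneous gain rate g'(t) equals the habitat-wide average g(t)/(T + t).
g'(t) = 0.72·110·t^-0.28. Setting 0.72·110·t^-0.28 = 110·t^0.72/(41+t) gives 0.72(41+t) = t, so 0.28·t = 0.72×41.
t* = 0.72×41/0.28 = 105.4 min.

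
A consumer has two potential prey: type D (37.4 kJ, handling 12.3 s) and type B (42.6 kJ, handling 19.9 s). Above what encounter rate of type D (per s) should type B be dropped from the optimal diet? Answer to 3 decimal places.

The zero-one rule: include type B iff E₂/h₂ > λE₁/(1+λh₁). Equality gives the switch point.
λE₁h₂ = E₂ + λE₂h₁ ⇒ λ = E₂/(E₁h₂ − E₂h₁) = 42.6/(744.3 − 524) = 0.1934 per s.

0.193 per s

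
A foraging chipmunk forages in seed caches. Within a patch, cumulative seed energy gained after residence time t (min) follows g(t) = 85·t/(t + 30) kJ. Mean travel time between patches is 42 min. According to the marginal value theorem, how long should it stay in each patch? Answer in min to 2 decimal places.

35.50 min

Maximise g(t)/(T+t): set derivative to zero → g'(t)(T+t) = g(t).
g'(t) = 85·30/(t + 30)². Setting 85·30/(t+30)² = 85t/[(t+30)(42+t)] gives 30(42+t) = t(t+30), so t² = 30×42 = 1260.
t* = √1260 = 35.5 min.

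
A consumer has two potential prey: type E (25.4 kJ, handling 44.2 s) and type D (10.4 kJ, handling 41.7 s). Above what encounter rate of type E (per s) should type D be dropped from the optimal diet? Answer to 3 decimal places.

0.017 per s

Drop type D once their profitability E₂/h₂ falls below the rate achievable on type E alone: E₂/h₂ = λE₁/(1 + λh₁).
Solve for λ: λE₁h₂ = E₂(1 + λh₁) → λ(E₁h₂ − E₂h₁) = E₂ → λ = E₂/(E₁h₂ − E₂h₁).
λ = 10.4/(25.4×41.7 − 10.4×44.2) = 10.4/599.5 = 0.01735 per s.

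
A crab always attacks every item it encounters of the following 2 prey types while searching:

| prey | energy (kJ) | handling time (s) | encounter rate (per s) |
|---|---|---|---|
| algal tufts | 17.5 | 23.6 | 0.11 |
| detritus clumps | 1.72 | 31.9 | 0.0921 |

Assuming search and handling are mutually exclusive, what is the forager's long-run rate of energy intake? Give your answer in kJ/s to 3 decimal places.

R = (0.11×17.5 + 0.0921×1.72) / (1 + 0.11×23.6 + 0.0921×31.9) = 2.083/6.534 = 0.3189 kJ/s.

0.319 kJ/s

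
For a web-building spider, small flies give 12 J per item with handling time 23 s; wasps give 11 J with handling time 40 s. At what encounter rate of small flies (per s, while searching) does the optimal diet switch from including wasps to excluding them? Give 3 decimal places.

Drop wasps once their profitability E₂/h₂ falls below the rate achievable on small flies alone: E₂/h₂ = λE₁/(1 + λh₁).
Solve for λ: λE₁h₂ = E₂(1 + λh₁) → λ(E₁h₂ − E₂h₁) = E₂ → λ = E₂/(E₁h₂ − E₂h₁).
λ = 11/(12×40 − 11×23) = 11/227 = 0.04846 per s.

0.048 per s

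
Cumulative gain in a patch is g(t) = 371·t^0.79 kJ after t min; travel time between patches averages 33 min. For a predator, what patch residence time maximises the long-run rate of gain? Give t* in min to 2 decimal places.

Maximise g(t)/(T+t): set derivative to zero → g'(t)(T+t) = g(t).
g'(t) = 0.79·371·t^-0.21. Setting 0.79·371·t^-0.21 = 371·t^0.79/(33+t) gives 0.79(33+t) = t, so 0.21·t = 0.79×33.
t* = 0.79×33/0.21 = 124.1 min.

124.14 min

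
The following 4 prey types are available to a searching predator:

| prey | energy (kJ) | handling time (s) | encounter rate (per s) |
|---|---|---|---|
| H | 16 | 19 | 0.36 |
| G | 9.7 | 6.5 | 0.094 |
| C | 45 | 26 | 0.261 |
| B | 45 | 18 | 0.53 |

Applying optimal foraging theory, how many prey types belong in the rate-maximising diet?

1

Profitabilities (E/h, kJ/s): B 2.5, C 1.73, G 1.49, H 0.842. Add prey in this order while the next type's profitability exceeds the intake rate on those already taken.
Rate on top 1: 2.263. C: 1.73 < 2.263 → exclude; stop.
Optimal diet: B — 1 of 4 types.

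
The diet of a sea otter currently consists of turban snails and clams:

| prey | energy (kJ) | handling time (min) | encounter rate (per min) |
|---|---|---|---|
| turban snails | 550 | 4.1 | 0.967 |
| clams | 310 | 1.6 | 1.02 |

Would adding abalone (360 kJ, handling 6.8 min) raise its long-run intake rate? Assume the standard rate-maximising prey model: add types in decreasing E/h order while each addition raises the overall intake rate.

No

Intake rate on the current diet: R = (0.967×550 + 1.02×310) / (1 + 0.967×4.1 + 1.02×1.6) = 848/6.597 = 128.6 kJ/min.
Profitability of abalone: 360/6.8 = 52.94 kJ/min.
Since 52.94 < R, time spent handling abalone is better spent searching.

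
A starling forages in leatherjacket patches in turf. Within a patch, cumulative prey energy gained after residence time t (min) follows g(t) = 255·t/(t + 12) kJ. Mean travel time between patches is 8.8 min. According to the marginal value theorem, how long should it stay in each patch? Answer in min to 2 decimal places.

Maximise g(t)/(T+t): set derivative to zero → g'(t)(T+t) = g(t).
g'(t) = 255·12/(t + 12)². Setting 255·12/(t+12)² = 255t/[(t+12)(8.8+t)] gives 12(8.8+t) = t(t+12), so t² = 12×8.8 = 105.6.
t* = √105.6 = 10.28 min.

10.28 min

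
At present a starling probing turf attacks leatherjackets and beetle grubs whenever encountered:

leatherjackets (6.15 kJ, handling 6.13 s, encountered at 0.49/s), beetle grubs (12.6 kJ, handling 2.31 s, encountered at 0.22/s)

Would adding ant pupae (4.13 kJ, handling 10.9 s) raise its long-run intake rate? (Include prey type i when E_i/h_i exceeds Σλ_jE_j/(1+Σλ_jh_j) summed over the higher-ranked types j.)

No

On leatherjackets and beetle grubs alone, R = ΣλE/(1+Σλh) = 5.785/4.512 = 1.282 kJ/s.
ant pupae: E/h = 4.13/10.9 = 0.3789 kJ/s.
0.3789 < 1.282, so adding ant pupae would lower the average — exclude it.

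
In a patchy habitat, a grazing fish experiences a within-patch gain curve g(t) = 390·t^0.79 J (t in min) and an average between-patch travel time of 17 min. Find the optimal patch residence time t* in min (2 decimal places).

63.95 min

Optimal t* satisfies g'(t*) = g(t*)/(T + t*).
g'(t) = 0.79·390·t^-0.21. Setting 0.79·390·t^-0.21 = 390·t^0.79/(17+t) gives 0.79(17+t) = t, so 0.21·t = 0.79×17.
t* = 0.79×17/0.21 = 63.95 min.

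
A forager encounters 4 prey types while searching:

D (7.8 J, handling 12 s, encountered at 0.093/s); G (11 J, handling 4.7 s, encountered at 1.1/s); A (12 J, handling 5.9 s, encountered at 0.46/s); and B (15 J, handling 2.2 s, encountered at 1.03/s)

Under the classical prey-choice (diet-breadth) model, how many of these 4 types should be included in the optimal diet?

1

Rank by E/h (J/s): B 6.82, G 2.34, A 2.03, D 0.65. Include each in turn until the next type's E/h falls below the running intake rate.
Rate on top 1: 4.731. G: 2.34 < 4.731 → exclude; stop.
Optimal diet: B — 1 of 4 types.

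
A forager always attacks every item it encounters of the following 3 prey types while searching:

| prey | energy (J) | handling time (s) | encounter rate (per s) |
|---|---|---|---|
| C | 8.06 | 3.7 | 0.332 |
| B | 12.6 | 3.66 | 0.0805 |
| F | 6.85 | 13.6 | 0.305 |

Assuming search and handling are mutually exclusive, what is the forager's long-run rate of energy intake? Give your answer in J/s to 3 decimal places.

0.866 J/s

R = (0.332×8.06 + 0.0805×12.6 + 0.305×6.85) / (1 + 0.332×3.7 + 0.0805×3.66 + 0.305×13.6) = 5.779/6.671 = 0.8664 J/s.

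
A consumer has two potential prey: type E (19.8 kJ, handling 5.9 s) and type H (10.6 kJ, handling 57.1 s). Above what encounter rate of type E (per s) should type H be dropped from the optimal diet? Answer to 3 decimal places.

The zero-one rule: include type H iff E₂/h₂ > λE₁/(1+λh₁). Equality gives the switch point.
λE₁h₂ = E₂ + λE₂h₁ ⇒ λ = E₂/(E₁h₂ − E₂h₁) = 10.6/(1131 − 62.54) = 0.009925 per s.

0.010 per s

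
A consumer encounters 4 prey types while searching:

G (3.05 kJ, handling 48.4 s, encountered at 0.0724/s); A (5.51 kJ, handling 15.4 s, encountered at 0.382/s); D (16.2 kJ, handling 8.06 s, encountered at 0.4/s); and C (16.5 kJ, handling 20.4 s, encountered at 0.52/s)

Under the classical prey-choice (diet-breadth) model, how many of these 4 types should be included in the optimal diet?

Profitabilities (E/h, kJ/s): D 2.01, C 0.809, A 0.358, G 0.063. Add prey in this order while the next type's profitability exceeds the intake rate on those already taken.
Rate on top 1: 1.534. C: 0.809 < 1.534 → exclude; stop.
Optimal diet: D — 1 of 4 types.

1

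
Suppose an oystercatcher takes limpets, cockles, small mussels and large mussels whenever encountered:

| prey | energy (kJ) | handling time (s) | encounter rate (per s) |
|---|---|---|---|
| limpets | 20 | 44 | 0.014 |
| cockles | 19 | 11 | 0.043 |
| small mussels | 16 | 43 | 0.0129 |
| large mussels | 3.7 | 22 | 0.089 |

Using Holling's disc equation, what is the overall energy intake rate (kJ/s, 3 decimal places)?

R = Σλ_iE_i / (1 + Σλ_ih_i)
Numerator: 0.014×20 + 0.043×19 + 0.0129×16 + 0.089×3.7 = 1.633
Denominator: 1 + 0.014×44 + 0.043×11 + 0.0129×43 + 0.089×22 = 4.602
R = 1.633/4.602 = 0.3548 kJ/s

0.355 kJ/s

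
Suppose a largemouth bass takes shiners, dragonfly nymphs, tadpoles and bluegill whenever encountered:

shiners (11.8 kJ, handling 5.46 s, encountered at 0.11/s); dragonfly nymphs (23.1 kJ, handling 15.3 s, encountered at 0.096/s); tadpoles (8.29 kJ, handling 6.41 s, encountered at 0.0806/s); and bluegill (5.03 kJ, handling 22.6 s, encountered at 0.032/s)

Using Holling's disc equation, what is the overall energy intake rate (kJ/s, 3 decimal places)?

Energy encountered per unit search time: 0.11×11.8 + 0.096×23.1 + 0.0806×8.29 + 0.032×5.03 = 4.345 kJ/s.
Handling time per unit search time: 0.11×5.46 + 0.096×15.3 + 0.0806×6.41 + 0.032×22.6 = 3.309.
Rate = 4.345/(1 + 3.309) = 1.008 kJ/s.

1.008 kJ/s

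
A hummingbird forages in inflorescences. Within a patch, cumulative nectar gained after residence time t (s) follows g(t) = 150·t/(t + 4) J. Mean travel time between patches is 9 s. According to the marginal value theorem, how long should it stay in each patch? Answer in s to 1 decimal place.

6.0 s

By the marginal value theorem, leave when the instantaneous gain rate g'(t) equals the habitat-wide average g(t)/(T + t).
g'(t) = 150·4/(t + 4)². Setting 150·4/(t+4)² = 150t/[(t+4)(9+t)] gives 4(9+t) = t(t+4), so t² = 4×9 = 36.
t* = √36 = 6 s.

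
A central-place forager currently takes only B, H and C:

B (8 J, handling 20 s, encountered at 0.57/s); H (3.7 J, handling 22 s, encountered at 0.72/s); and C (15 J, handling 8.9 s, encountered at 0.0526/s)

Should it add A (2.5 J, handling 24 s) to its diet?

No

Intake rate on the current diet: R = (0.57×8 + 0.72×3.7 + 0.0526×15) / (1 + 0.57×20 + 0.72×22 + 0.0526×8.9) = 8.013/28.71 = 0.2791 J/s.
A: E/h = 2.5/24 = 0.1042 J/s.
0.1042 < 0.2791, so adding A would lower the average — exclude it.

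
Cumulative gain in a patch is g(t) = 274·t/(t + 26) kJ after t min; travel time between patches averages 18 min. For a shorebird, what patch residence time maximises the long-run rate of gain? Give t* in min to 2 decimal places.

By the marginal value theorem, leave when the instantaneous gain rate g'(t) equals the habitat-wide average g(t)/(T + t).
g'(t) = 274·26/(t + 26)². Setting 274·26/(t+26)² = 274t/[(t+26)(18+t)] gives 26(18+t) = t(t+26), so t² = 26×18 = 468.
t* = √468 = 21.63 min.

21.63 min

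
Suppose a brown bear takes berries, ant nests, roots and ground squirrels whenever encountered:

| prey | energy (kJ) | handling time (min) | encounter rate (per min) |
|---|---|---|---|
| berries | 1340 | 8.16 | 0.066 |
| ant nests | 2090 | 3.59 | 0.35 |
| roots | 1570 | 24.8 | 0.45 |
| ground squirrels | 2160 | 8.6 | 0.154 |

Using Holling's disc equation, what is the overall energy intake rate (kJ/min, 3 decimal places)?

R = (0.066×1340 + 0.35×2090 + 0.45×1570 + 0.154×2160) / (1 + 0.066×8.16 + 0.35×3.59 + 0.45×24.8 + 0.154×8.6) = 1859/15.28 = 121.7 kJ/min.

121.672 kJ/min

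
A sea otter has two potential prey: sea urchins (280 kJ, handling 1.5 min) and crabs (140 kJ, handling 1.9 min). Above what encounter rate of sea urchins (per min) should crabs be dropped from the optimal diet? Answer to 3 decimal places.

The zero-one rule: include crabs iff E₂/h₂ > λE₁/(1+λh₁). Equality gives the switch point.
λE₁h₂ = E₂ + λE₂h₁ ⇒ λ = E₂/(E₁h₂ − E₂h₁) = 140/(532 − 210) = 0.4348 per min.

0.435 per min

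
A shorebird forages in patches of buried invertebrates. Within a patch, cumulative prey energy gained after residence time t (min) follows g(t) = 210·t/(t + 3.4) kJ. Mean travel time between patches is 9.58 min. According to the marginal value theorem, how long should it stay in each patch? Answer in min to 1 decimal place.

Optimal t* satisfies g'(t*) = g(t*)/(T + t*).
g'(t) = 210·3.4/(t + 3.4)². Setting 210·3.4/(t+3.4)² = 210t/[(t+3.4)(9.58+t)] gives 3.4(9.58+t) = t(t+3.4), so t² = 3.4×9.58 = 32.57.
t* = √32.57 = 5.707 min.

5.7 min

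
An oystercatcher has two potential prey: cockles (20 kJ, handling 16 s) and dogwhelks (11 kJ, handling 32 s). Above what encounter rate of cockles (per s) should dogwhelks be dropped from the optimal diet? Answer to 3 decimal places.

0.024 per s

The zero-one rule: include dogwhelks iff E₂/h₂ > λE₁/(1+λh₁). Equality gives the switch point.
λE₁h₂ = E₂ + λE₂h₁ ⇒ λ = E₂/(E₁h₂ − E₂h₁) = 11/(640 − 176) = 0.02371 per s.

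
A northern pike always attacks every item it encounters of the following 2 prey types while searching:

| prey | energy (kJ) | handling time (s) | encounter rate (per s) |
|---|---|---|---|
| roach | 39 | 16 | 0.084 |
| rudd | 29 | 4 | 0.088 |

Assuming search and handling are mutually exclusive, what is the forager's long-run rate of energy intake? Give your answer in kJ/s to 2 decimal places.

Energy encountered per unit search time: 0.084×39 + 0.088×29 = 5.828 kJ/s.
Handling time per unit search time: 0.084×16 + 0.088×4 = 1.696.
Rate = 5.828/(1 + 1.696) = 2.162 kJ/s.

2.16 kJ/s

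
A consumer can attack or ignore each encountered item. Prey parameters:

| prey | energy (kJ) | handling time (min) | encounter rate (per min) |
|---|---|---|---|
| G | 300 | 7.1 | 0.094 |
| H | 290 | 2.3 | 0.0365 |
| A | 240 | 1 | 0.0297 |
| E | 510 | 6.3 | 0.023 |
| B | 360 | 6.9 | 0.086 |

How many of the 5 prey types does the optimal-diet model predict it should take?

5

E/h in descending order: A 240, H 126, E 81, B 52.2, G 42.3 kJ/min. The optimal diet is the largest prefix of this list for which every included type satisfies E_i/h_i > R on the types above it.
Rate on top 1: 6.922. H: 126 > 6.922 → include.
Rate on top 2: 15.91. E: 81 > 15.91 → include.
Rate on top 3: 23.39. B: 52.2 > 23.39 → include.
Rate on top 4: 32.62. G: 42.3 > 32.62 → include.
Optimal diet: A, H, E, B, G — 5 of 5 types.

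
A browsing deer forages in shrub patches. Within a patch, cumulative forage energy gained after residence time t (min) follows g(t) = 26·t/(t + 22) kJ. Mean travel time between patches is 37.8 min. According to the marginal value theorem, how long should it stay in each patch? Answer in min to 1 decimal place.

Maximise g(t)/(T+t): set derivative to zero → g'(t)(T+t) = g(t).
g'(t) = 26·22/(t + 22)². Setting 26·22/(t+22)² = 26t/[(t+22)(37.8+t)] gives 22(37.8+t) = t(t+22), so t² = 22×37.8 = 831.6.
t* = √831.6 = 28.84 min.

28.8 min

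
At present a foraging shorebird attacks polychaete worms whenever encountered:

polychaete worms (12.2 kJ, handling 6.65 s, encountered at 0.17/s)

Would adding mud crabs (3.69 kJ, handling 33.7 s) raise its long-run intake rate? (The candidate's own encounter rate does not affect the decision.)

On polychaete worms alone, R = ΣλE/(1+Σλh) = 2.074/2.131 = 0.9735 kJ/s.
Profitability of mud crabs: 3.69/33.7 = 0.1095 kJ/s.
Since 0.1095 < R, time spent handling mud crabs is better spent searching.

No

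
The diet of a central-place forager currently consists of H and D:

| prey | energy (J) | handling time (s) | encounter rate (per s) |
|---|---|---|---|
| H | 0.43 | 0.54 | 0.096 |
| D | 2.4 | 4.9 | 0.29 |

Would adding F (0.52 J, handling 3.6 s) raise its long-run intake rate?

No

On H and D alone, R = ΣλE/(1+Σλh) = 0.7373/2.473 = 0.2982 J/s.
F: E/h = 0.52/3.6 = 0.1444 J/s.
0.1444 < 0.2982, so adding F would lower the average — exclude it.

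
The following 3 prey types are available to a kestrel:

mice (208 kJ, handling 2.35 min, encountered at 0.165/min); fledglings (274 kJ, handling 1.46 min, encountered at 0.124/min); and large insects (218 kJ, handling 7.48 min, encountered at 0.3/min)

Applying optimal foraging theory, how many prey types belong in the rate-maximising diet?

Profitabilities (E/h, kJ/min): fledglings 188, mice 88.5, large insects 29.1. Add prey in this order while the next type's profitability exceeds the intake rate on those already taken.
Rate on top 1: 28.77. mice: 88.5 > 28.77 → include.
Rate on top 2: 43.53. large insects: 29.1 < 43.53 → exclude; stop.
Optimal diet: fledglings, mice — 2 of 3 types.

2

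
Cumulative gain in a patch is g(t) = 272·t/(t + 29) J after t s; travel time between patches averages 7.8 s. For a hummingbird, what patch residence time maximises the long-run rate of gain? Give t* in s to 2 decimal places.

Maximise g(t)/(T+t): set derivative to zero → g'(t)(T+t) = g(t).
g'(t) = 272·29/(t + 29)². Setting 272·29/(t+29)² = 272t/[(t+29)(7.8+t)] gives 29(7.8+t) = t(t+29), so t² = 29×7.8 = 226.2.
t* = √226.2 = 15.04 s.

15.04 s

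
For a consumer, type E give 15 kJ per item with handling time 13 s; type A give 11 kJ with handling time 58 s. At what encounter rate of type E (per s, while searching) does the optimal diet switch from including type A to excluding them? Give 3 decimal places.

0.015 per s

Drop type A once their profitability E₂/h₂ falls below the rate achievable on type E alone: E₂/h₂ = λE₁/(1 + λh₁).
Solve for λ: λE₁h₂ = E₂(1 + λh₁) → λ(E₁h₂ − E₂h₁) = E₂ → λ = E₂/(E₁h₂ − E₂h₁).
λ = 11/(15×58 − 11×13) = 11/727 = 0.01513 per s.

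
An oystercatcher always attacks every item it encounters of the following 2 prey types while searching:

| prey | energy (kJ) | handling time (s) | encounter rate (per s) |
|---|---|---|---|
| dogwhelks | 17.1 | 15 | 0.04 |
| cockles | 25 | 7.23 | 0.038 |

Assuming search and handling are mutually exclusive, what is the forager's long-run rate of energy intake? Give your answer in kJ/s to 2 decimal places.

R = (0.04×17.1 + 0.038×25) / (1 + 0.04×15 + 0.038×7.23) = 1.634/1.875 = 0.8716 kJ/s.

0.87 kJ/s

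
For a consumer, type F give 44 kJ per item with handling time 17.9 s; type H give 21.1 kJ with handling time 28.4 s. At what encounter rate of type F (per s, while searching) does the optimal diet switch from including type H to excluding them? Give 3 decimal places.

0.024 per s

At the threshold, the rate on type F alone equals the profitability of type H: λ·44/(1 + λ·17.9) = 21.1/28.4 = 0.743.
Rearranging, λ(44 − 0.743×17.9) = 0.743, so λ = 0.743/30.7 = 0.0242 per s.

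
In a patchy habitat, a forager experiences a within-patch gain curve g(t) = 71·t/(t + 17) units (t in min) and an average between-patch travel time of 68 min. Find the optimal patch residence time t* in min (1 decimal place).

Optimal t* satisfies g'(t*) = g(t*)/(T + t*).
g'(t) = 71·17/(t + 17)². Setting 71·17/(t+17)² = 71t/[(t+17)(68+t)] gives 17(68+t) = t(t+17), so t² = 17×68 = 1156.
t* = √1156 = 34 min.

34.0 min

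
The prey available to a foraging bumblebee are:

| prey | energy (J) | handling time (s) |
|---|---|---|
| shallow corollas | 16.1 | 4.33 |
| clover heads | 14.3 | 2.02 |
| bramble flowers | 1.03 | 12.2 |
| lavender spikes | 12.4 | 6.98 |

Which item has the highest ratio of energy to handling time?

Profitability E/h (J/s): shallow corollas = 16.1/4.33 = 3.72, clover heads = 14.3/2.02 = 7.08, bramble flowers = 1.03/12.2 = 0.0844, lavender spikes = 12.4/6.98 = 1.78.
Ranked: clover heads > shallow corollas > lavender spikes > bramble flowers.

clover heads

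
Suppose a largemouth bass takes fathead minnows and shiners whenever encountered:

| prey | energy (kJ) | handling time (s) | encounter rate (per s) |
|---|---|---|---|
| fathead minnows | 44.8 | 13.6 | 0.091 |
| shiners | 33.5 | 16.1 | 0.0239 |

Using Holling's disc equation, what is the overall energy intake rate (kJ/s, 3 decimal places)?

R = (0.091×44.8 + 0.0239×33.5) / (1 + 0.091×13.6 + 0.0239×16.1) = 4.877/2.622 = 1.86 kJ/s.

1.860 kJ/s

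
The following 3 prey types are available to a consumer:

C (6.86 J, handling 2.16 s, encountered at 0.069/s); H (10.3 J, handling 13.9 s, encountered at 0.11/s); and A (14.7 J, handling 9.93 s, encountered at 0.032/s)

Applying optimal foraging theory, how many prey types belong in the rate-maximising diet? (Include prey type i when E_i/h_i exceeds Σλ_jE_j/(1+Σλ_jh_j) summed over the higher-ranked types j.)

3

Rank by E/h (J/s): C 3.18, A 1.48, H 0.741. Include each in turn until the next type's E/h falls below the running intake rate.
Rate on top 1: 0.4119. A: 1.48 > 0.4119 → include.
Rate on top 2: 0.6434. H: 0.741 > 0.6434 → include.
Optimal diet: C, A, H — 3 of 3 types.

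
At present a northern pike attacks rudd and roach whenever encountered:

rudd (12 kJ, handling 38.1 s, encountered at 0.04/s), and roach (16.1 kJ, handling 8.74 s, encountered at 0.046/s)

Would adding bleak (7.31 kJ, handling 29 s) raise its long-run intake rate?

Intake rate on the current diet: R = (0.04×12 + 0.046×16.1) / (1 + 0.04×38.1 + 0.046×8.74) = 1.221/2.926 = 0.4172 kJ/s.
Profitability of bleak: 7.31/29 = 0.2521 kJ/s.
Since 0.2521 < R, time spent handling bleak is better spent searching.

No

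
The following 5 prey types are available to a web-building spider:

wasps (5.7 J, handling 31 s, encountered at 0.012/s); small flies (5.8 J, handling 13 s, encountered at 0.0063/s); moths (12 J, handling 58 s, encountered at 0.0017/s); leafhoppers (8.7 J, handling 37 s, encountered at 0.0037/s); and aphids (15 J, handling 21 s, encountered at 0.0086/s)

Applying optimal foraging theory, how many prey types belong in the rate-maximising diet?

E/h in descending order: aphids 0.714, small flies 0.446, leafhoppers 0.235, moths 0.207, wasps 0.184 J/s. The optimal diet is the largest prefix of this list for which every included type satisfies E_i/h_i > R on the types above it.
Rate on top 1: 0.1093. small flies: 0.446 > 0.1093 → include.
Rate on top 2: 0.1311. leafhoppers: 0.235 > 0.1311 → include.
Rate on top 3: 0.1413. moths: 0.207 > 0.1413 → include.
Rate on top 4: 0.1456. wasps: 0.184 > 0.1456 → include.
Optimal diet: aphids, small flies, leafhoppers, moths, wasps — 5 of 5 types.

5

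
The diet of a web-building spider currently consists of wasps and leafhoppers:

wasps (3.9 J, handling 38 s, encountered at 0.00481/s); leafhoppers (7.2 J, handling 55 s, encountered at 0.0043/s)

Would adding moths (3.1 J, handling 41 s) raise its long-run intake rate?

Yes

Intake rate on the current diet: R = (0.00481×3.9 + 0.0043×7.2) / (1 + 0.00481×38 + 0.0043×55) = 0.04972/1.419 = 0.03503 J/s.
Profitability of moths: 3.1/41 = 0.07561 J/s.
Since 0.07561 > R, including moths increases the long-run rate.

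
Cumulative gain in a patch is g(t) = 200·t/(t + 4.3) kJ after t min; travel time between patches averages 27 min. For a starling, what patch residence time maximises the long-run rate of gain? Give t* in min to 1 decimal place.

10.8 min

Optimal t* satisfies g'(t*) = g(t*)/(T + t*).
g'(t) = 200·4.3/(t + 4.3)². Setting 200·4.3/(t+4.3)² = 200t/[(t+4.3)(27+t)] gives 4.3(27+t) = t(t+4.3), so t² = 4.3×27 = 116.1.
t* = √116.1 = 10.77 min.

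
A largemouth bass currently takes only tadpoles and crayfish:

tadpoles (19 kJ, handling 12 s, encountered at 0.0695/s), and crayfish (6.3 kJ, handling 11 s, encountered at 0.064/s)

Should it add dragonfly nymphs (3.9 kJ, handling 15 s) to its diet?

No

Intake rate on the current diet: R = (0.0695×19 + 0.064×6.3) / (1 + 0.0695×12 + 0.064×11) = 1.724/2.538 = 0.6792 kJ/s.
Profitability of dragonfly nymphs: 3.9/15 = 0.26 kJ/s.
Since 0.26 < R, time spent handling dragonfly nymphs is better spent searching.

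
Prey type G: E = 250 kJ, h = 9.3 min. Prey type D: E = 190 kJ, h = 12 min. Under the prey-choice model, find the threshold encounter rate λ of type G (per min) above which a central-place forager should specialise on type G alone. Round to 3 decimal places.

The zero-one rule: include type D iff E₂/h₂ > λE₁/(1+λh₁). Equality gives the switch point.
λE₁h₂ = E₂ + λE₂h₁ ⇒ λ = E₂/(E₁h₂ − E₂h₁) = 190/(3000 − 1767) = 0.1541 per min.

0.154 per min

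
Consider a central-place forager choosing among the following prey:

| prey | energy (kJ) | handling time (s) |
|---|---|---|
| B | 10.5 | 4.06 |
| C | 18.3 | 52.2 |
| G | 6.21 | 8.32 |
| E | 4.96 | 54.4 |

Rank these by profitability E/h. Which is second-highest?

In descending order of E/h:
B: 10.5/4.06 = 2.59 kJ/s
G: 6.21/8.32 = 0.746 kJ/s
C: 18.3/52.2 = 0.351 kJ/s
E: 4.96/54.4 = 0.0912 kJ/s

G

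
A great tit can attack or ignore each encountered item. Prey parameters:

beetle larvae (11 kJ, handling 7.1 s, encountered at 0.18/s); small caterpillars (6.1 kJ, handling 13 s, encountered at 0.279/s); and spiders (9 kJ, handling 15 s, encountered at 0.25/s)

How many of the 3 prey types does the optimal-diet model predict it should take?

1

Rank by E/h (kJ/s): beetle larvae 1.55, spiders 0.6, small caterpillars 0.469. Include each in turn until the next type's E/h falls below the running intake rate.
Rate on top 1: 0.8692. spiders: 0.6 < 0.8692 → exclude; stop.
Optimal diet: beetle larvae — 1 of 3 types.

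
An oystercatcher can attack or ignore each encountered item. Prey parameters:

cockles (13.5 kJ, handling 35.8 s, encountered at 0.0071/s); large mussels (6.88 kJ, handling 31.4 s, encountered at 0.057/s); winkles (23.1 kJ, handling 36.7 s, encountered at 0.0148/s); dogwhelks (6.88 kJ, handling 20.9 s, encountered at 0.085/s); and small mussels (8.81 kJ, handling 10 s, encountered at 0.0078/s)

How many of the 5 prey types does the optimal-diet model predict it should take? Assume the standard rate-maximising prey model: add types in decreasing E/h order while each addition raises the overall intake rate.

E/h in descending order: small mussels 0.881, winkles 0.629, cockles 0.377, dogwhelks 0.329, large mussels 0.219 kJ/s. The optimal diet is the largest prefix of this list for which every included type satisfies E_i/h_i > R on the types above it.
Rate on top 1: 0.06375. winkles: 0.629 > 0.06375 → include.
Rate on top 2: 0.2533. cockles: 0.377 > 0.2533 → include.
Rate on top 3: 0.2701. dogwhelks: 0.329 > 0.2701 → include.
Rate on top 4: 0.2988. large mussels: 0.219 < 0.2988 → exclude; stop.
Optimal diet: small mussels, winkles, cockles, dogwhelks — 4 of 5 types.

4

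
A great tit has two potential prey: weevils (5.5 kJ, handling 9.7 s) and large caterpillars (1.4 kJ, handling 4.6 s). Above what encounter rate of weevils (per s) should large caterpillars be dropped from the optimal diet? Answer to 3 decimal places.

0.119 per s

At the threshold, the rate on weevils alone equals the profitability of large caterpillars: λ·5.5/(1 + λ·9.7) = 1.4/4.6 = 0.3043.
Rearranging, λ(5.5 − 0.3043×9.7) = 0.3043, so λ = 0.3043/2.548 = 0.1195 per s.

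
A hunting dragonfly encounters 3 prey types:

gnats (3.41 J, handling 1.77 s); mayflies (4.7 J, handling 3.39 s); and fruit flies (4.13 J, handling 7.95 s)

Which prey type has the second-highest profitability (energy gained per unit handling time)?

mayflies

Profitability E/h (J/s): gnats = 3.41/1.77 = 1.93, mayflies = 4.7/3.39 = 1.39, fruit flies = 4.13/7.95 = 0.519.
Ranked: gnats > mayflies > fruit flies.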